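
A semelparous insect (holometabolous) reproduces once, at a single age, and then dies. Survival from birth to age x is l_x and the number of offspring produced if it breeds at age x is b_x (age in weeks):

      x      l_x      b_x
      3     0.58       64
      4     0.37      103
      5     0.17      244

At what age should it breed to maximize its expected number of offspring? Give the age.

Expected offspring if breeding at age x = l_x × b_x:
  age 3: 0.58 × 64 = 37.120
  age 4: 0.37 × 103 = 38.110
  age 5: 0.17 × 244 = 41.480
Maximum at age 5 (41.480).

5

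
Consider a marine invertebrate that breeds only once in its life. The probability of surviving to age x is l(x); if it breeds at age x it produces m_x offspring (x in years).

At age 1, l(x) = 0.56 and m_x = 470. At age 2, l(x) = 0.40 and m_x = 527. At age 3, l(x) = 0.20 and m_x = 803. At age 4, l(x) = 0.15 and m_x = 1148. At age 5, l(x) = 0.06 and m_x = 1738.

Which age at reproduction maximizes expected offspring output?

Expected offspring if breeding at age x = l(x) × m_x:
  age 1: 0.56 × 470 = 263.200
  age 2: 0.40 × 527 = 210.800
  age 3: 0.20 × 803 = 160.600
  age 4: 0.15 × 1148 = 172.200
  age 5: 0.06 × 1738 = 104.280
Maximum at age 1 (263.200).

1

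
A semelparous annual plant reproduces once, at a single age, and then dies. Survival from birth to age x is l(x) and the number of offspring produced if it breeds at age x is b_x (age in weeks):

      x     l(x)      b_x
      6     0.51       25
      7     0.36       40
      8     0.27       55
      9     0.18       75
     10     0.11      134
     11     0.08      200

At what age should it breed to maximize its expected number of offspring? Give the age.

11

Expected offspring if breeding at age x = l(x) × b_x:
  age 6: 0.51 × 25 = 12.750
  age 7: 0.36 × 40 = 14.400
  age 8: 0.27 × 55 = 14.850
  age 9: 0.18 × 75 = 13.500
  age 10: 0.11 × 134 = 14.740
  age 11: 0.08 × 200 = 16.000
Maximum at age 11 (16.000).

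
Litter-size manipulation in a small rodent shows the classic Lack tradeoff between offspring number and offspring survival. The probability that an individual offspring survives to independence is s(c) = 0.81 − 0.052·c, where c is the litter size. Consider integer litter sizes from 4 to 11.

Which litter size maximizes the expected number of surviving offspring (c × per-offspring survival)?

Expected surviving offspring = c × s(c):
  c=4: 4 × 0.602 = 2.408
  c=5: 5 × 0.550 = 2.750
  c=6: 6 × 0.498 = 2.988
  c=7: 7 × 0.446 = 3.122
  c=8: 8 × 0.394 = 3.152
  c=9: 9 × 0.342 = 3.078
  c=10: 10 × 0.290 = 2.900
  c=11: 11 × 0.238 = 2.618
Maximum at c = 8 (3.152 surviving offspring).

8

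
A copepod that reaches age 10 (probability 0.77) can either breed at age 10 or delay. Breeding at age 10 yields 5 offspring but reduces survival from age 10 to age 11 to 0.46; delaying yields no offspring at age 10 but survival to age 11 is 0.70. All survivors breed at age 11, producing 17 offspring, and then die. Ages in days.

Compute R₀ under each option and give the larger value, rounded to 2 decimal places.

9.87

breed at age 10: R₀ = 0.77 × (5 + 0.46 × 17) = 0.77 × 12.8200 = 9.8714
delay to age 11: R₀ = 0.77 × (0.70 × 17) = 0.77 × 11.9000 = 9.1630
Higher: breed at age 10 (9.8714).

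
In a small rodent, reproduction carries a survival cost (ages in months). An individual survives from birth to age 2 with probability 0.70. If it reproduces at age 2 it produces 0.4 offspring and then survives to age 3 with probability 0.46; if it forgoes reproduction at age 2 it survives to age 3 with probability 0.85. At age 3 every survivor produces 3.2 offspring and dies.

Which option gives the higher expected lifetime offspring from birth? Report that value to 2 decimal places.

breed at age 2: R₀ = 0.70 × (0.4 + 0.46 × 3.2) = 0.70 × 1.8720 = 1.3104
delay to age 3: R₀ = 0.70 × (0.85 × 3.2) = 0.70 × 2.7200 = 1.9040
Higher: delay to age 3 (1.9040).

1.90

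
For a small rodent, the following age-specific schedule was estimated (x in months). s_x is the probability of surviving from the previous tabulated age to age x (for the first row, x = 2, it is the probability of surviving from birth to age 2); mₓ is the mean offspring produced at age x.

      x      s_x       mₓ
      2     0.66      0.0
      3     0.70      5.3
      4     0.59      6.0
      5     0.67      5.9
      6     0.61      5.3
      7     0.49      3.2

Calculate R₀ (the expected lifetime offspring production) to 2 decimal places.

Survivorship from birth: l_x = s_2·s_3·…·s_x.
  l_2 = 0.66000
  l_3 = 0.46200
  l_4 = 0.27258
  l_5 = 0.18263
  l_6 = 0.11140
  l_7 = 0.05459
R₀ = Σ l_x mₓ:
  age 2: 0.66000 × 0.0 = 0.0000
  age 3: 0.46200 × 5.3 = 2.4486
  age 4: 0.27258 × 6.0 = 1.6355
  age 5: 0.18263 × 5.9 = 1.0775
  age 6: 0.11140 × 5.3 = 0.5904
  age 7: 0.05459 × 3.2 = 0.1747
R₀ = 0.0000 + 2.4486 + 1.6355 + 1.0775 + 0.5904 + 0.1747 = 5.9267

5.93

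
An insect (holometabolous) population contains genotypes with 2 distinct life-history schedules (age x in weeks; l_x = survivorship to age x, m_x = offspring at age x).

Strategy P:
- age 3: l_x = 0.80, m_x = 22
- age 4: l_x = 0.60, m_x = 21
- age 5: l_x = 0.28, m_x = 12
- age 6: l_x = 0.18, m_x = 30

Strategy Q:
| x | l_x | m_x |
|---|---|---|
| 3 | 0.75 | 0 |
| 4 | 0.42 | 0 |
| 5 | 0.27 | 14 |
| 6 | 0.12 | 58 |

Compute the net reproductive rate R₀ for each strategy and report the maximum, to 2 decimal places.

38.96

Strategy P: R₀ = 0.80×22 + 0.60×21 + 0.28×12 + 0.18×30 = 38.9600
Strategy Q: R₀ = 0.75×0 + 0.42×0 + 0.27×14 + 0.12×58 = 10.7400
Highest R₀: strategy P with 38.9600.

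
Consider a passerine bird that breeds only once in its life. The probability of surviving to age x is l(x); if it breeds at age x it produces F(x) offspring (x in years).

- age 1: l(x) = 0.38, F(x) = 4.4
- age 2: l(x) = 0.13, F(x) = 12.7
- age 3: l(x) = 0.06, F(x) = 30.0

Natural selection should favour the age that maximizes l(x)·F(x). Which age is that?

Expected offspring if breeding at age x = l(x) × F(x):
  age 1: 0.38 × 4.4 = 1.672
  age 2: 0.13 × 12.7 = 1.651
  age 3: 0.06 × 30.0 = 1.800
Maximum at age 3 (1.800).

3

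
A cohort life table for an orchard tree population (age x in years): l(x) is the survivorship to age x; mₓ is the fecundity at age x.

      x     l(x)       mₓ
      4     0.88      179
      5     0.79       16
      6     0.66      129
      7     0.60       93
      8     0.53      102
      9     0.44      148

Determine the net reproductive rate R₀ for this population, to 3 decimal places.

R₀ = Σ l(x) mₓ:
  age 4: 0.88 × 179 = 157.5200
  age 5: 0.79 × 16 = 12.6400
  age 6: 0.66 × 129 = 85.1400
  age 7: 0.60 × 93 = 55.8000
  age 8: 0.53 × 102 = 54.0600
  age 9: 0.44 × 148 = 65.1200
R₀ = 157.5200 + 12.6400 + 85.1400 + 55.8000 + 54.0600 + 65.1200 = 430.2800

430.280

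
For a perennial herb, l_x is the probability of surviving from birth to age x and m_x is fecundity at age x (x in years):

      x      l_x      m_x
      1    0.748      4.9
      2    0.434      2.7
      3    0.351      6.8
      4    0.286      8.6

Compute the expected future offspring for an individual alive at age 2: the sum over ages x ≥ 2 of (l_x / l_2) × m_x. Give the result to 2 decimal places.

l_2 = 0.434. Conditional survival from age 2 to x is l_x / l_2.
  x=2: (0.434/0.434) × 2.7 = 2.7000
  x=3: (0.351/0.434) × 6.8 = 5.4995
  x=4: (0.286/0.434) × 8.6 = 5.6673
Sum = 2.7000 + 5.4995 + 5.6673 = 13.8668

13.87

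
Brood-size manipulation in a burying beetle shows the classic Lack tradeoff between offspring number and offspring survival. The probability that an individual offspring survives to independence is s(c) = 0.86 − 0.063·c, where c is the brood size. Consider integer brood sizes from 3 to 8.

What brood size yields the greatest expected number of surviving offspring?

7

Expected surviving offspring = c × s(c):
  c=3: 3 × 0.671 = 2.013
  c=4: 4 × 0.608 = 2.432
  c=5: 5 × 0.545 = 2.725
  c=6: 6 × 0.482 = 2.892
  c=7: 7 × 0.419 = 2.933
  c=8: 8 × 0.356 = 2.848
Maximum at c = 7 (2.933 surviving offspring).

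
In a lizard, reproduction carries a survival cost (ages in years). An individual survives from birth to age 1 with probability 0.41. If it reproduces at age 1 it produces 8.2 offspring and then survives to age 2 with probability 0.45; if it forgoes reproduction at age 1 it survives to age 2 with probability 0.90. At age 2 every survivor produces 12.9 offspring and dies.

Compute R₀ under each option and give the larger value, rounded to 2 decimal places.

breed at age 1: R₀ = 0.41 × (8.2 + 0.45 × 12.9) = 0.41 × 14.0050 = 5.7420
delay to age 2: R₀ = 0.41 × (0.90 × 12.9) = 0.41 × 11.6100 = 4.7601
Higher: breed at age 1 (5.7420).

5.74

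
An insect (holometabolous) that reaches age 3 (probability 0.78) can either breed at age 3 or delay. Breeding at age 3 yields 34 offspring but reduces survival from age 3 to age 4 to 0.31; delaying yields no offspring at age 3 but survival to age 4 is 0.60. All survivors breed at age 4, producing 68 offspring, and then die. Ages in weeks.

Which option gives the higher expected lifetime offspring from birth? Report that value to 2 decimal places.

breed at age 3: R₀ = 0.78 × (34 + 0.31 × 68) = 0.78 × 55.0800 = 42.9624
delay to age 4: R₀ = 0.78 × (0.60 × 68) = 0.78 × 40.8000 = 31.8240
Higher: breed at age 3 (42.9624).

42.96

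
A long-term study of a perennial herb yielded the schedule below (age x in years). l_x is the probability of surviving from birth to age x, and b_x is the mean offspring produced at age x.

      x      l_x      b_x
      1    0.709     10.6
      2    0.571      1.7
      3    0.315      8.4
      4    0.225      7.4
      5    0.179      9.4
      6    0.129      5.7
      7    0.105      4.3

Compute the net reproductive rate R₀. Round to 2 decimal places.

15.67

R₀ = Σ l_x b_x:
  age 1: 0.709 × 10.6 = 7.5154
  age 2: 0.571 × 1.7 = 0.9707
  age 3: 0.315 × 8.4 = 2.6460
  age 4: 0.225 × 7.4 = 1.6650
  age 5: 0.179 × 9.4 = 1.6826
  age 6: 0.129 × 5.7 = 0.7353
  age 7: 0.105 × 4.3 = 0.4515
R₀ = 7.5154 + 0.9707 + 2.6460 + 1.6650 + 1.6826 + 0.7353 + 0.4515 = 15.6665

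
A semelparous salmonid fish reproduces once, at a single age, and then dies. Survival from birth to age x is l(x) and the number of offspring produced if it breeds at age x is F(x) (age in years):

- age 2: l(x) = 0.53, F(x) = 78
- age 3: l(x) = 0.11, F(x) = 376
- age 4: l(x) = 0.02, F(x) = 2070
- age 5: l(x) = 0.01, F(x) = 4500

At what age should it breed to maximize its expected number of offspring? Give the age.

5

Expected offspring if breeding at age x = l(x) × F(x):
  age 2: 0.53 × 78 = 41.340
  age 3: 0.11 × 376 = 41.360
  age 4: 0.02 × 2070 = 41.400
  age 5: 0.01 × 4500 = 45.000
Maximum at age 5 (45.000).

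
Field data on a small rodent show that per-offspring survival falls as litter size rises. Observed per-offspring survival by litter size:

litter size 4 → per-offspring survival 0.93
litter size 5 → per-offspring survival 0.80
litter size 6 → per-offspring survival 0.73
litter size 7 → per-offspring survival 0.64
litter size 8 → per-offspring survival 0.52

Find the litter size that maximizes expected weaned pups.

Expected weaned pups = c × s(c):
  c=4: 4 × 0.93 = 3.720
  c=5: 5 × 0.80 = 4.000
  c=6: 6 × 0.73 = 4.380
  c=7: 7 × 0.64 = 4.480
  c=8: 8 × 0.52 = 4.160
Maximum at c = 7 (4.480 weaned pups).

7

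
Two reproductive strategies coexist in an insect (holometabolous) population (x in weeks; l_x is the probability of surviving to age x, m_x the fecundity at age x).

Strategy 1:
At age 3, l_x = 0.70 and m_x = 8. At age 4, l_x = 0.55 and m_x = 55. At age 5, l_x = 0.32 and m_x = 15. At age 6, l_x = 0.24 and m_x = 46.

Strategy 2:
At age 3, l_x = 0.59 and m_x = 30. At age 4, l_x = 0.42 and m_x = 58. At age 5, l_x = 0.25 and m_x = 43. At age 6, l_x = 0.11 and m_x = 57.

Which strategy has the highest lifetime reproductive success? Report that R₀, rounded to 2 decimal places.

Strategy 1: R₀ = 0.70×8 + 0.55×55 + 0.32×15 + 0.24×46 = 51.6900
Strategy 2: R₀ = 0.59×30 + 0.42×58 + 0.25×43 + 0.11×57 = 59.0800
Highest R₀: strategy 2 with 59.0800.

59.08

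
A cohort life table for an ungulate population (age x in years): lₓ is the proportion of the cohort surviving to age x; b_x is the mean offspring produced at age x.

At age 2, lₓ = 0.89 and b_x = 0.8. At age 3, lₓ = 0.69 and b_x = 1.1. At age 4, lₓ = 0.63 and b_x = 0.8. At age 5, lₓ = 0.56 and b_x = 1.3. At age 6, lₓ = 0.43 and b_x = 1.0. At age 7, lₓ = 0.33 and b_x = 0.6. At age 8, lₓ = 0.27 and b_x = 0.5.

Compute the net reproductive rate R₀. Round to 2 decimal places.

3.47

R₀ = Σ lₓ b_x:
  age 2: 0.89 × 0.8 = 0.7120
  age 3: 0.69 × 1.1 = 0.7590
  age 4: 0.63 × 0.8 = 0.5040
  age 5: 0.56 × 1.3 = 0.7280
  age 6: 0.43 × 1.0 = 0.4300
  age 7: 0.33 × 0.6 = 0.1980
  age 8: 0.27 × 0.5 = 0.1350
R₀ = 0.7120 + 0.7590 + 0.5040 + 0.7280 + 0.4300 + 0.1980 + 0.1350 = 3.4660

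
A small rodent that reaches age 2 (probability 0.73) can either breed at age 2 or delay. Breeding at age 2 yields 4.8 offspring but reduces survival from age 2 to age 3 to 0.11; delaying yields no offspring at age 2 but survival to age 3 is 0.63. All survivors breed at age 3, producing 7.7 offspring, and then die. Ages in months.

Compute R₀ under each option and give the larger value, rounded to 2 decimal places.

4.12

breed at age 2: R₀ = 0.73 × (4.8 + 0.11 × 7.7) = 0.73 × 5.6470 = 4.1223
delay to age 3: R₀ = 0.73 × (0.63 × 7.7) = 0.73 × 4.8510 = 3.5412
Higher: breed at age 2 (4.1223).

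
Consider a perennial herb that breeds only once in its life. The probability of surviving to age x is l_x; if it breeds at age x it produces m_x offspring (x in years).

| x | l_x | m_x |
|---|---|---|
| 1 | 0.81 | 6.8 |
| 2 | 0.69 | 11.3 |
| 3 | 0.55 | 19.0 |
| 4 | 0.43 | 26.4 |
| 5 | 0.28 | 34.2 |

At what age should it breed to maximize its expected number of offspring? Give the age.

Expected offspring if breeding at age x = l_x × m_x:
  age 1: 0.81 × 6.8 = 5.508
  age 2: 0.69 × 11.3 = 7.797
  age 3: 0.55 × 19.0 = 10.450
  age 4: 0.43 × 26.4 = 11.352
  age 5: 0.28 × 34.2 = 9.576
Maximum at age 4 (11.352).

4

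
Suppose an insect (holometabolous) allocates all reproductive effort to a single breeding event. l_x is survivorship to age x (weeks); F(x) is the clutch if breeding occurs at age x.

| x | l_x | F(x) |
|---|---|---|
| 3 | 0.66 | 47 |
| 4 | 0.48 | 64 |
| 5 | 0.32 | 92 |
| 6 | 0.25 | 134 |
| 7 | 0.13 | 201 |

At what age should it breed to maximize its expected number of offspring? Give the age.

Expected offspring if breeding at age x = l_x × F(x):
  age 3: 0.66 × 47 = 31.020
  age 4: 0.48 × 64 = 30.720
  age 5: 0.32 × 92 = 29.440
  age 6: 0.25 × 134 = 33.500
  age 7: 0.13 × 201 = 26.130
Maximum at age 6 (33.500).

6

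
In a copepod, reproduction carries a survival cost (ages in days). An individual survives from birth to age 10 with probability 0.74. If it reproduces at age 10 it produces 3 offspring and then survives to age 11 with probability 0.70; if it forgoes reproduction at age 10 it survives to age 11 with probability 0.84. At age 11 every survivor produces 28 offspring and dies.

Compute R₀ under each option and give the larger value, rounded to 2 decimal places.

breed at age 10: R₀ = 0.74 × (3 + 0.70 × 28) = 0.74 × 22.6000 = 16.7240
delay to age 11: R₀ = 0.74 × (0.84 × 28) = 0.74 × 23.5200 = 17.4048
Higher: delay to age 11 (17.4048).

17.40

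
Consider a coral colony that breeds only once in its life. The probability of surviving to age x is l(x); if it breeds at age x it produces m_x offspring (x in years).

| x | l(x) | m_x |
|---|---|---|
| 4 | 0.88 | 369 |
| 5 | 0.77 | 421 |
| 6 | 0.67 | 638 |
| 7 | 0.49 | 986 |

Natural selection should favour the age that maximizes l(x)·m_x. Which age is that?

Expected offspring if breeding at age x = l(x) × m_x:
  age 4: 0.88 × 369 = 324.720
  age 5: 0.77 × 421 = 324.170
  age 6: 0.67 × 638 = 427.460
  age 7: 0.49 × 986 = 483.140
Maximum at age 7 (483.140).

7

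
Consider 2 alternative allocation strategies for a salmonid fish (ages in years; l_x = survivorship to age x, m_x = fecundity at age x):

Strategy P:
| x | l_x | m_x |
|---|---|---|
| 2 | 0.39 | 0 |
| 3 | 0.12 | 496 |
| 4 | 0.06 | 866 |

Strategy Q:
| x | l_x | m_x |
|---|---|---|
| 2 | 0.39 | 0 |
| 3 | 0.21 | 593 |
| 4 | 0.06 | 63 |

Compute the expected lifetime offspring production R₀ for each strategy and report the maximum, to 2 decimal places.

128.31

Strategy P: R₀ = 0.39×0 + 0.12×496 + 0.06×866 = 111.4800
Strategy Q: R₀ = 0.39×0 + 0.21×593 + 0.06×63 = 128.3100
Highest R₀: strategy Q with 128.3100.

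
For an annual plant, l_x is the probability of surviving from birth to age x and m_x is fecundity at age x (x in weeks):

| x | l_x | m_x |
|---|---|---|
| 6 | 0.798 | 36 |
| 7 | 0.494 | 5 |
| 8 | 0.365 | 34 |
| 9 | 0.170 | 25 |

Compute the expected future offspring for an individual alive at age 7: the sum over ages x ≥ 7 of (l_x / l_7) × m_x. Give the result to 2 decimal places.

38.72

l_7 = 0.494. Conditional survival from age 7 to x is l_x / l_7.
  x=7: (0.494/0.494) × 5 = 5.0000
  x=8: (0.365/0.494) × 34 = 25.1215
  x=9: (0.170/0.494) × 25 = 8.6032
Sum = 5.0000 + 25.1215 + 8.6032 = 38.7247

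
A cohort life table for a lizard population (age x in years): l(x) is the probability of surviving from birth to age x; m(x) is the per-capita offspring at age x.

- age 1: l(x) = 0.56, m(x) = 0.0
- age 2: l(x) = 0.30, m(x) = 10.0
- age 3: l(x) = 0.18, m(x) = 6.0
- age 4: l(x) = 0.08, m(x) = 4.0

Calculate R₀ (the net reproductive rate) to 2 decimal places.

R₀ = Σ l(x) m(x):
  age 1: 0.56 × 0.0 = 0.0000
  age 2: 0.30 × 10.0 = 3.0000
  age 3: 0.18 × 6.0 = 1.0800
  age 4: 0.08 × 4.0 = 0.3200
R₀ = 0.0000 + 3.0000 + 1.0800 + 0.3200 = 4.4000

4.40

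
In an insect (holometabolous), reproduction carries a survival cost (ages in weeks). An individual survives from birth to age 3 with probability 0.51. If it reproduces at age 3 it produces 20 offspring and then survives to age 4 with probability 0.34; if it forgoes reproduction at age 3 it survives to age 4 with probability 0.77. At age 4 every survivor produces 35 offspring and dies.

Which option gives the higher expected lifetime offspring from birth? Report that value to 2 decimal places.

16.27

breed at age 3: R₀ = 0.51 × (20 + 0.34 × 35) = 0.51 × 31.9000 = 16.2690
delay to age 4: R₀ = 0.51 × (0.77 × 35) = 0.51 × 26.9500 = 13.7445
Higher: breed at age 3 (16.2690).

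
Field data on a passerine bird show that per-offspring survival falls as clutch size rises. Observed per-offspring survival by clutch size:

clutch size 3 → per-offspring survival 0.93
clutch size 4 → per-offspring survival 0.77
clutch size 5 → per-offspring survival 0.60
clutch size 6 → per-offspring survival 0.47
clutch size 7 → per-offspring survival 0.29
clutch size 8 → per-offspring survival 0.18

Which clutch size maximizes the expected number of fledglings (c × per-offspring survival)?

Expected fledglings = c × s(c):
  c=3: 3 × 0.93 = 2.790
  c=4: 4 × 0.77 = 3.080
  c=5: 5 × 0.60 = 3.000
  c=6: 6 × 0.47 = 2.820
  c=7: 7 × 0.29 = 2.030
  c=8: 8 × 0.18 = 1.440
Maximum at c = 4 (3.080 fledglings).

4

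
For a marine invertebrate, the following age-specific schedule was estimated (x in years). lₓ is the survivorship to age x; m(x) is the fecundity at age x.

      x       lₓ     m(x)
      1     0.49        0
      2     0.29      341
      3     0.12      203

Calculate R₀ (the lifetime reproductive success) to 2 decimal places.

R₀ = Σ lₓ m(x):
  age 1: 0.49 × 0 = 0.0000
  age 2: 0.29 × 341 = 98.8900
  age 3: 0.12 × 203 = 24.3600
R₀ = 0.0000 + 98.8900 + 24.3600 = 123.2500

123.25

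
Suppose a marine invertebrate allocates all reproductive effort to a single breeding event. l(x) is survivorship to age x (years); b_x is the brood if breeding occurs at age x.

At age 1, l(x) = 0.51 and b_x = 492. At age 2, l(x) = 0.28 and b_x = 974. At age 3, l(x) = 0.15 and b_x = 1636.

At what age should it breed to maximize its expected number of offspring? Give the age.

2

Expected offspring if breeding at age x = l(x) × b_x:
  age 1: 0.51 × 492 = 250.920
  age 2: 0.28 × 974 = 272.720
  age 3: 0.15 × 1636 = 245.400
Maximum at age 2 (272.720).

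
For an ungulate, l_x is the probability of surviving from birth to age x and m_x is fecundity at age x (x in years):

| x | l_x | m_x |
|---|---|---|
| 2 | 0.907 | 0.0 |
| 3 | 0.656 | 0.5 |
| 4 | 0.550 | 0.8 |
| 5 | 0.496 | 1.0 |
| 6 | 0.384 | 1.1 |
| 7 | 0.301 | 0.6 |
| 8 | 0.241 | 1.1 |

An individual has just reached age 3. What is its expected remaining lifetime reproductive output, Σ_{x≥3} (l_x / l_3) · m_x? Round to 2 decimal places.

l_3 = 0.656. Conditional survival from age 3 to x is l_x / l_3.
  x=3: (0.656/0.656) × 0.5 = 0.5000
  x=4: (0.550/0.656) × 0.8 = 0.6707
  x=5: (0.496/0.656) × 1.0 = 0.7561
  x=6: (0.384/0.656) × 1.1 = 0.6439
  x=7: (0.301/0.656) × 0.6 = 0.2753
  x=8: (0.241/0.656) × 1.1 = 0.4041
Sum = 0.5000 + 0.6707 + 0.7561 + 0.6439 + 0.2753 + 0.4041 = 3.2502

3.25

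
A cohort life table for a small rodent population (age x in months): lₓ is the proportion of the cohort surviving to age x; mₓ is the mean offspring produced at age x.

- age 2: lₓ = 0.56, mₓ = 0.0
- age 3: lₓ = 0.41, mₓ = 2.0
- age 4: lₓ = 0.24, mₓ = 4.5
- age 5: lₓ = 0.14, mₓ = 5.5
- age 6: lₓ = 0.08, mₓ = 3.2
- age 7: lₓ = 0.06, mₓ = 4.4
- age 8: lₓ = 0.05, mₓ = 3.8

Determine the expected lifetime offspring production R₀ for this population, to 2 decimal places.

3.38

R₀ = Σ lₓ mₓ:
  age 2: 0.56 × 0.0 = 0.0000
  age 3: 0.41 × 2.0 = 0.8200
  age 4: 0.24 × 4.5 = 1.0800
  age 5: 0.14 × 5.5 = 0.7700
  age 6: 0.08 × 3.2 = 0.2560
  age 7: 0.06 × 4.4 = 0.2640
  age 8: 0.05 × 3.8 = 0.1900
R₀ = 0.0000 + 0.8200 + 1.0800 + 0.7700 + 0.2560 + 0.2640 + 0.1900 = 3.3800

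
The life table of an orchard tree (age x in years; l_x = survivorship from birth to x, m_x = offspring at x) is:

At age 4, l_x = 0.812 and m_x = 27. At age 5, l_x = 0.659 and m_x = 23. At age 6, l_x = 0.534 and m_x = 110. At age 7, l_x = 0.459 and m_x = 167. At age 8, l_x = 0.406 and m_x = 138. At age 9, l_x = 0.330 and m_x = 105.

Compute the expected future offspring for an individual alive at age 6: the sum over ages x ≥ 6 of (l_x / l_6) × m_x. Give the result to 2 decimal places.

l_6 = 0.534. Conditional survival from age 6 to x is l_x / l_6.
  x=6: (0.534/0.534) × 110 = 110.0000
  x=7: (0.459/0.534) × 167 = 143.5449
  x=8: (0.406/0.534) × 138 = 104.9213
  x=9: (0.330/0.534) × 105 = 64.8876
Sum = 110.0000 + 143.5449 + 104.9213 + 64.8876 = 423.3539

423.35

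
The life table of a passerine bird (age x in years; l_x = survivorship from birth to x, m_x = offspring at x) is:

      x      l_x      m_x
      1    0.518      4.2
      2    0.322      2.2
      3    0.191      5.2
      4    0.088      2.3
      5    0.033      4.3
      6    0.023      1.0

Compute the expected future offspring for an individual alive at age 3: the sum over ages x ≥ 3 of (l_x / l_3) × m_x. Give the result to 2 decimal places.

7.12

l_3 = 0.191. Conditional survival from age 3 to x is l_x / l_3.
  x=3: (0.191/0.191) × 5.2 = 5.2000
  x=4: (0.088/0.191) × 2.3 = 1.0597
  x=5: (0.033/0.191) × 4.3 = 0.7429
  x=6: (0.023/0.191) × 1.0 = 0.1204
Sum = 5.2000 + 1.0597 + 0.7429 + 0.1204 = 7.1230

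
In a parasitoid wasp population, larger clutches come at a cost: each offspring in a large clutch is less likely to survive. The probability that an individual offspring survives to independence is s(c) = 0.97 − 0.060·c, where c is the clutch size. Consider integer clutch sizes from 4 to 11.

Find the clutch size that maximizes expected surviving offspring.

Expected surviving offspring = c × s(c):
  c=4: 4 × 0.730 = 2.920
  c=5: 5 × 0.670 = 3.350
  c=6: 6 × 0.610 = 3.660
  c=7: 7 × 0.550 = 3.850
  c=8: 8 × 0.490 = 3.920
  c=9: 9 × 0.430 = 3.870
  c=10: 10 × 0.370 = 3.700
  c=11: 11 × 0.310 = 3.410
Maximum at c = 8 (3.920 surviving offspring).

8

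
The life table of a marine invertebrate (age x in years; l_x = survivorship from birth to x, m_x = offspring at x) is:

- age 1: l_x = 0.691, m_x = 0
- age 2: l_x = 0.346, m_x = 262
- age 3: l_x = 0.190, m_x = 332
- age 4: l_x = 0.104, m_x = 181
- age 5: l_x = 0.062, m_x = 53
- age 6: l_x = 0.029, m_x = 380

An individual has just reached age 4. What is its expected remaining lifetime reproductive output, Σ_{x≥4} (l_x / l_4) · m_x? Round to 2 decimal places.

318.56

l_4 = 0.104. Conditional survival from age 4 to x is l_x / l_4.
  x=4: (0.104/0.104) × 181 = 181.0000
  x=5: (0.062/0.104) × 53 = 31.5962
  x=6: (0.029/0.104) × 380 = 105.9615
Sum = 181.0000 + 31.5962 + 105.9615 = 318.5577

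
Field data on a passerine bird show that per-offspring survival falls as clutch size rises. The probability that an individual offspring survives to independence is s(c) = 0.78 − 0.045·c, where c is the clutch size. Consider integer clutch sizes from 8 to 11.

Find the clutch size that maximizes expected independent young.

9

Expected independent young = c × s(c):
  c=8: 8 × 0.420 = 3.360
  c=9: 9 × 0.375 = 3.375
  c=10: 10 × 0.330 = 3.300
  c=11: 11 × 0.285 = 3.135
Maximum at c = 9 (3.375 independent young).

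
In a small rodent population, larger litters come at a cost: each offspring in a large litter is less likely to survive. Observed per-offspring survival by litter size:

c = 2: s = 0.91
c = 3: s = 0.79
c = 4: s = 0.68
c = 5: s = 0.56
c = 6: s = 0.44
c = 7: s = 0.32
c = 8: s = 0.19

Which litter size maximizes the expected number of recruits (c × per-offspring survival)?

Expected recruits = c × s(c):
  c=2: 2 × 0.91 = 1.820
  c=3: 3 × 0.79 = 2.370
  c=4: 4 × 0.68 = 2.720
  c=5: 5 × 0.56 = 2.800
  c=6: 6 × 0.44 = 2.640
  c=7: 7 × 0.32 = 2.240
  c=8: 8 × 0.19 = 1.520
Maximum at c = 5 (2.800 recruits).

5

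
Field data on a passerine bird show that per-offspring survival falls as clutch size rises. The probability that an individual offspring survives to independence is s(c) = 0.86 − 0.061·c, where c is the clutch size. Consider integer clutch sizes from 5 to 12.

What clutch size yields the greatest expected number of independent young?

Expected independent young = c × s(c):
  c=5: 5 × 0.555 = 2.775
  c=6: 6 × 0.494 = 2.964
  c=7: 7 × 0.433 = 3.031
  c=8: 8 × 0.372 = 2.976
  c=9: 9 × 0.311 = 2.799
  c=10: 10 × 0.250 = 2.500
  c=11: 11 × 0.189 = 2.079
  c=12: 12 × 0.128 = 1.536
Maximum at c = 7 (3.031 independent young).

7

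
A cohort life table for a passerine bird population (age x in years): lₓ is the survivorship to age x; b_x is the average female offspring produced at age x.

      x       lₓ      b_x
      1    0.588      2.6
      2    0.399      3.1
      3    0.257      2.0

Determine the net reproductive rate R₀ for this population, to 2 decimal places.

R₀ = Σ lₓ b_x:
  age 1: 0.588 × 2.6 = 1.5288
  age 2: 0.399 × 3.1 = 1.2369
  age 3: 0.257 × 2.0 = 0.5140
R₀ = 1.5288 + 1.2369 + 0.5140 = 3.2797

3.28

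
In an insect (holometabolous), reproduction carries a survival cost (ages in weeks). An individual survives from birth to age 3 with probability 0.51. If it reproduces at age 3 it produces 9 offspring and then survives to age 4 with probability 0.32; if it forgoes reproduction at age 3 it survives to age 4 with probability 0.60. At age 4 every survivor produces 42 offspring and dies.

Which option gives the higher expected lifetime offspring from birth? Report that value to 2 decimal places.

breed at age 3: R₀ = 0.51 × (9 + 0.32 × 42) = 0.51 × 22.4400 = 11.4444
delay to age 4: R₀ = 0.51 × (0.60 × 42) = 0.51 × 25.2000 = 12.8520
Higher: delay to age 4 (12.8520).

12.85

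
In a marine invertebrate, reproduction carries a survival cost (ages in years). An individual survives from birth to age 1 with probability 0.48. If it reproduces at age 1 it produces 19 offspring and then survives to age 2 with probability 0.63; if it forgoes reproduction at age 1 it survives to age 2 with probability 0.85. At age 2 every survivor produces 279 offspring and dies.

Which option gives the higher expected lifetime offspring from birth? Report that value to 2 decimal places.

breed at age 1: R₀ = 0.48 × (19 + 0.63 × 279) = 0.48 × 194.7700 = 93.4896
delay to age 2: R₀ = 0.48 × (0.85 × 279) = 0.48 × 237.1500 = 113.8320
Higher: delay to age 2 (113.8320).

113.83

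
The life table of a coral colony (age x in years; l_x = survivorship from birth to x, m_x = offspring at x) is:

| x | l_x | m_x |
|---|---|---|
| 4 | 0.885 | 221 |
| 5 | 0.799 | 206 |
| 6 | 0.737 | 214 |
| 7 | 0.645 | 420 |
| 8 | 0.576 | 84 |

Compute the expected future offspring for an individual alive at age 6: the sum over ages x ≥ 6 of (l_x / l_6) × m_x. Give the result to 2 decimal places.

647.22

l_6 = 0.737. Conditional survival from age 6 to x is l_x / l_6.
  x=6: (0.737/0.737) × 214 = 214.0000
  x=7: (0.645/0.737) × 420 = 367.5712
  x=8: (0.576/0.737) × 84 = 65.6499
Sum = 214.0000 + 367.5712 + 65.6499 = 647.2212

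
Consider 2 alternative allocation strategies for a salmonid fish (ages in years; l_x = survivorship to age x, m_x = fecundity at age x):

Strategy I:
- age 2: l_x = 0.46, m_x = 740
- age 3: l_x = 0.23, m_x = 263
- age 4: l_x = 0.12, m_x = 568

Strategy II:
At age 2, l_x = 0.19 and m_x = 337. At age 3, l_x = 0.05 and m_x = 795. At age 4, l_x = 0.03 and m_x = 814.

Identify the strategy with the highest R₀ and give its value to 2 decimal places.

469.05

Strategy I: R₀ = 0.46×740 + 0.23×263 + 0.12×568 = 469.0500
Strategy II: R₀ = 0.19×337 + 0.05×795 + 0.03×814 = 128.2000
Highest R₀: strategy I with 469.0500.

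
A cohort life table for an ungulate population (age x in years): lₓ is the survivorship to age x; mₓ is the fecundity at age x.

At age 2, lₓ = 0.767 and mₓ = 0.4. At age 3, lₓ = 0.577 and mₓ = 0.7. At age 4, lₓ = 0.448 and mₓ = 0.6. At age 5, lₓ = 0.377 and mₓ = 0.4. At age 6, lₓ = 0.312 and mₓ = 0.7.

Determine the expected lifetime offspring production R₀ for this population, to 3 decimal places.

1.349

R₀ = Σ lₓ mₓ:
  age 2: 0.767 × 0.4 = 0.3068
  age 3: 0.577 × 0.7 = 0.4039
  age 4: 0.448 × 0.6 = 0.2688
  age 5: 0.377 × 0.4 = 0.1508
  age 6: 0.312 × 0.7 = 0.2184
R₀ = 0.3068 + 0.4039 + 0.2688 + 0.1508 + 0.2184 = 1.3487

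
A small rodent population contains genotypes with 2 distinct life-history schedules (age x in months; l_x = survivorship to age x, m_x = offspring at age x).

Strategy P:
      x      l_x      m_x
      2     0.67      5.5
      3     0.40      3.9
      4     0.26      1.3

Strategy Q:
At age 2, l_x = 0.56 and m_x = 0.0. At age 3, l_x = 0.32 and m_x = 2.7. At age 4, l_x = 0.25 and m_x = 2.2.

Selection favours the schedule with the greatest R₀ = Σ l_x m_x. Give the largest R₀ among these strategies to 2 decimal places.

5.58

Strategy P: R₀ = 0.67×5.5 + 0.40×3.9 + 0.26×1.3 = 5.5830
Strategy Q: R₀ = 0.56×0.0 + 0.32×2.7 + 0.25×2.2 = 1.4140
Highest R₀: strategy P with 5.5830.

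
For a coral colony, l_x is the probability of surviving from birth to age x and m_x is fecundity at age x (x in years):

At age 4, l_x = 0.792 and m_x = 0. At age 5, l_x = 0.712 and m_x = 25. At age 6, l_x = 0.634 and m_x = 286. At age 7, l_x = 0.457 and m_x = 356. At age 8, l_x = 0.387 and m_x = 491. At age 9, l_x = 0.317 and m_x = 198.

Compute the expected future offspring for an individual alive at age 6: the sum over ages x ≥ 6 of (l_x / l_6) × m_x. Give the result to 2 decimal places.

941.32

l_6 = 0.634. Conditional survival from age 6 to x is l_x / l_6.
  x=6: (0.634/0.634) × 286 = 286.0000
  x=7: (0.457/0.634) × 356 = 256.6120
  x=8: (0.387/0.634) × 491 = 299.7114
  x=9: (0.317/0.634) × 198 = 99.0000
Sum = 286.0000 + 256.6120 + 299.7114 + 99.0000 = 941.3233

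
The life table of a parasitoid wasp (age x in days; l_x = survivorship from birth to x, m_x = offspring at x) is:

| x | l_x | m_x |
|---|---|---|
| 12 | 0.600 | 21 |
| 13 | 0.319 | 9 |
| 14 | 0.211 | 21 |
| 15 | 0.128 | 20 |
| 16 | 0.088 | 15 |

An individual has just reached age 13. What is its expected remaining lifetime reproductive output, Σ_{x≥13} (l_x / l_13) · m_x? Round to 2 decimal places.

35.05

l_13 = 0.319. Conditional survival from age 13 to x is l_x / l_13.
  x=13: (0.319/0.319) × 9 = 9.0000
  x=14: (0.211/0.319) × 21 = 13.8903
  x=15: (0.128/0.319) × 20 = 8.0251
  x=16: (0.088/0.319) × 15 = 4.1379
Sum = 9.0000 + 13.8903 + 8.0251 + 4.1379 = 35.0533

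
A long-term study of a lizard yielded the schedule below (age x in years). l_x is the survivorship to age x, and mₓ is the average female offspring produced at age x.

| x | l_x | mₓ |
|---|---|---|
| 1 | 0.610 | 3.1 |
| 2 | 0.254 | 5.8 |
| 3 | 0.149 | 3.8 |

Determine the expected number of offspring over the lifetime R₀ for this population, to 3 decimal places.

R₀ = Σ l_x mₓ:
  age 1: 0.610 × 3.1 = 1.8910
  age 2: 0.254 × 5.8 = 1.4732
  age 3: 0.149 × 3.8 = 0.5662
R₀ = 1.8910 + 1.4732 + 0.5662 = 3.9304

3.930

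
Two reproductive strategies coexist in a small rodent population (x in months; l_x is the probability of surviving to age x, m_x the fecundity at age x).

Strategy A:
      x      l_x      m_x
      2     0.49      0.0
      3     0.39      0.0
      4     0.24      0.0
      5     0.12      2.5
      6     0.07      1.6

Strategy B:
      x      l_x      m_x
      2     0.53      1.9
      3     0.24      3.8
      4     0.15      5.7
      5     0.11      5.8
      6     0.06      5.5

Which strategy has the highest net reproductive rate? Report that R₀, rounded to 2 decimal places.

3.74

Strategy A: R₀ = 0.49×0.0 + 0.39×0.0 + 0.24×0.0 + 0.12×2.5 + 0.07×1.6 = 0.4120
Strategy B: R₀ = 0.53×1.9 + 0.24×3.8 + 0.15×5.7 + 0.11×5.8 + 0.06×5.5 = 3.7420
Highest R₀: strategy B with 3.7420.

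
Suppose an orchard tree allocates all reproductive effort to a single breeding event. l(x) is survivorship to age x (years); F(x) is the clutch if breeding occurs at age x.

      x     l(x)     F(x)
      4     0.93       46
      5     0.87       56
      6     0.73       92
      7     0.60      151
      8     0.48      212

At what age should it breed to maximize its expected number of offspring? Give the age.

8

Expected offspring if breeding at age x = l(x) × F(x):
  age 4: 0.93 × 46 = 42.780
  age 5: 0.87 × 56 = 48.720
  age 6: 0.73 × 92 = 67.160
  age 7: 0.60 × 151 = 90.600
  age 8: 0.48 × 212 = 101.760
Maximum at age 8 (101.760).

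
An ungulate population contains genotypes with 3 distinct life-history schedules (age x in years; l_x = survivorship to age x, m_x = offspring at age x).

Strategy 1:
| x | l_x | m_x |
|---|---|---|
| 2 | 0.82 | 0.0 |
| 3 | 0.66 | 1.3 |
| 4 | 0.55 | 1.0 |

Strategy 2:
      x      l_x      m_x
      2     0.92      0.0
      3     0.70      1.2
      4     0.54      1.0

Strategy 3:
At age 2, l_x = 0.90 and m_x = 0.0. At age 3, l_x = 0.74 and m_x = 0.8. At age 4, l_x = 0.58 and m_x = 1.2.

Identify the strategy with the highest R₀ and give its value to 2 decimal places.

Strategy 1: R₀ = 0.82×0.0 + 0.66×1.3 + 0.55×1.0 = 1.4080
Strategy 2: R₀ = 0.92×0.0 + 0.70×1.2 + 0.54×1.0 = 1.3800
Strategy 3: R₀ = 0.90×0.0 + 0.74×0.8 + 0.58×1.2 = 1.2880
Highest R₀: strategy 1 with 1.4080.

1.41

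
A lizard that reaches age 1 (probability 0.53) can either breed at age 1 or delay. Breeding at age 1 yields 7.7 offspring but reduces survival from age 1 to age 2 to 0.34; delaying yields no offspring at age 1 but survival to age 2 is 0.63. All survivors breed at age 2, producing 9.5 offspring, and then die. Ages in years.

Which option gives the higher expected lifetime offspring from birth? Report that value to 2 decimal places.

breed at age 1: R₀ = 0.53 × (7.7 + 0.34 × 9.5) = 0.53 × 10.9300 = 5.7929
delay to age 2: R₀ = 0.53 × (0.63 × 9.5) = 0.53 × 5.9850 = 3.1721
Higher: breed at age 1 (5.7929).

5.79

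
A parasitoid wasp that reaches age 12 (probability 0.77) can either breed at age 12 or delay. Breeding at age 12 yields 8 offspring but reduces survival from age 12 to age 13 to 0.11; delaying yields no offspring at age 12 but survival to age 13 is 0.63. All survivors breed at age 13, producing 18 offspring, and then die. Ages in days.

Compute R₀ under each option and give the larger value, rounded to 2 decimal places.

8.73

breed at age 12: R₀ = 0.77 × (8 + 0.11 × 18) = 0.77 × 9.9800 = 7.6846
delay to age 13: R₀ = 0.77 × (0.63 × 18) = 0.77 × 11.3400 = 8.7318
Higher: delay to age 13 (8.7318).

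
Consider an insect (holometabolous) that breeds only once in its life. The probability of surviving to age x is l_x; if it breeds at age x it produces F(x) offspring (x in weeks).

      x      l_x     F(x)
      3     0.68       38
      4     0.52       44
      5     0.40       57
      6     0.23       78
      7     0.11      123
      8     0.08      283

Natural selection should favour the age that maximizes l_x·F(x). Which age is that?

3

Expected offspring if breeding at age x = l_x × F(x):
  age 3: 0.68 × 38 = 25.840
  age 4: 0.52 × 44 = 22.880
  age 5: 0.40 × 57 = 22.800
  age 6: 0.23 × 78 = 17.940
  age 7: 0.11 × 123 = 13.530
  age 8: 0.08 × 283 = 22.640
Maximum at age 3 (25.840).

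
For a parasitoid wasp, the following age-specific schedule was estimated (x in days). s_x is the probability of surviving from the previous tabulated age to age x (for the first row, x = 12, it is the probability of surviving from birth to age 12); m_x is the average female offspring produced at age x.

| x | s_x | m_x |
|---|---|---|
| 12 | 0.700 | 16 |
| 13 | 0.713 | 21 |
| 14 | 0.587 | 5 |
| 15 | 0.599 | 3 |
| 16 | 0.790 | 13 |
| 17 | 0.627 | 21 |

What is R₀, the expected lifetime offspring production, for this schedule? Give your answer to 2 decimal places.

27.30

Survivorship from birth: l_x = s_12·s_13·…·s_x.
  l_12 = 0.70000
  l_13 = 0.49910
  l_14 = 0.29297
  l_15 = 0.17549
  l_16 = 0.13864
  l_17 = 0.08693
R₀ = Σ l_x m_x:
  age 12: 0.70000 × 16 = 11.2000
  age 13: 0.49910 × 21 = 10.4811
  age 14: 0.29297 × 5 = 1.4648
  age 15: 0.17549 × 3 = 0.5265
  age 16: 0.13864 × 13 = 1.8023
  age 17: 0.08693 × 21 = 1.8255
R₀ = 11.2000 + 10.4811 + 1.4648 + 0.5265 + 1.8023 + 1.8255 = 27.3003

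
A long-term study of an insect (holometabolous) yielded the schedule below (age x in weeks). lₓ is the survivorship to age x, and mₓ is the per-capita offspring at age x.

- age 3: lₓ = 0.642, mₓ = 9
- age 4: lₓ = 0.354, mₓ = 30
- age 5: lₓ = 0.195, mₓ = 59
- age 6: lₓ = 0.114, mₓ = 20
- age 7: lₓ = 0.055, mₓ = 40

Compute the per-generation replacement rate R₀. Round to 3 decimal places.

R₀ = Σ lₓ mₓ:
  age 3: 0.642 × 9 = 5.7780
  age 4: 0.354 × 30 = 10.6200
  age 5: 0.195 × 59 = 11.5050
  age 6: 0.114 × 20 = 2.2800
  age 7: 0.055 × 40 = 2.2000
R₀ = 5.7780 + 10.6200 + 11.5050 + 2.2800 + 2.2000 = 32.3830

32.383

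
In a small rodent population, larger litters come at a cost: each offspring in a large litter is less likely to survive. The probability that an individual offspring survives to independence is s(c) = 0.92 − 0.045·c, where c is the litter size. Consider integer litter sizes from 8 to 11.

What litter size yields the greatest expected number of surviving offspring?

Expected surviving offspring = c × s(c):
  c=8: 8 × 0.560 = 4.480
  c=9: 9 × 0.515 = 4.635
  c=10: 10 × 0.470 = 4.700
  c=11: 11 × 0.425 = 4.675
Maximum at c = 10 (4.700 surviving offspring).

10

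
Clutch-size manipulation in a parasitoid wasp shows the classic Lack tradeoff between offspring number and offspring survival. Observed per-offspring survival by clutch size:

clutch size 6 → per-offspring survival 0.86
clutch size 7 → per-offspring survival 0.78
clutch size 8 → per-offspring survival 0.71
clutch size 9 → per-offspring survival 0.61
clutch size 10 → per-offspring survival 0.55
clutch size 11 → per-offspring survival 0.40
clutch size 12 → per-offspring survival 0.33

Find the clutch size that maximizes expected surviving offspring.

8

Expected surviving offspring = c × s(c):
  c=6: 6 × 0.86 = 5.160
  c=7: 7 × 0.78 = 5.460
  c=8: 8 × 0.71 = 5.680
  c=9: 9 × 0.61 = 5.490
  c=10: 10 × 0.55 = 5.500
  c=11: 11 × 0.40 = 4.400
  c=12: 12 × 0.33 = 3.960
Maximum at c = 8 (5.680 surviving offspring).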